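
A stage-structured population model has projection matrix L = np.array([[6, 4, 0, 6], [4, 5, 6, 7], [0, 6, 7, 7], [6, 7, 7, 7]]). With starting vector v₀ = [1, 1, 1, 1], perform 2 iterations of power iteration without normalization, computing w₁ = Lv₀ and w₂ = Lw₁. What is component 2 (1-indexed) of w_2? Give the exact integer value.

483

w1 = Lv₀ = (6·1 + 4·1 + 0·1 + 6·1; 4·1 + 5·1 + 6·1 + 7·1; 0·1 + 6·1 + 7·1 + 7·1; 6·1 + 7·1 + 7·1 + 7·1) = (16, 22, 20, 27)
w2 = Lw1 = (6·16 + 4·22 + 0·20 + 6·27; 4·16 + 5·22 + 6·20 + 7·27; 0·16 + 6·22 + 7·20 + 7·27; 6·16 + 7·22 + 7·20 + 7·27) = (346, 483, 461, 579)
The requested component of w2 is 483.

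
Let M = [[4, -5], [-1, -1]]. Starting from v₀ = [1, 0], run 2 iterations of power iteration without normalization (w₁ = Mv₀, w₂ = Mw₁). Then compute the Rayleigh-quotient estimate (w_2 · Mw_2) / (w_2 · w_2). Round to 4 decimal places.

w1 = Mv₀ = (4, -1)
w2 = Mw1 = (21, -3)
Mw2 = (99, -18)
w2·Mw2 = 21·99 + (-3)·(-18) = 2133; w2·w2 = 21·21 + (-3)·(-3) = 450
λ ≈ 2133/450 = 4.7400

4.7400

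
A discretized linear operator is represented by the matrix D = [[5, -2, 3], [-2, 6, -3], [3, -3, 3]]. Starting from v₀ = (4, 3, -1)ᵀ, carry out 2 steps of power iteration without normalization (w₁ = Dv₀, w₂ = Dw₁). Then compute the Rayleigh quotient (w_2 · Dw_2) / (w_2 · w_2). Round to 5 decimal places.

λ ≈ 4.38699

w1 = Dv₀ = (5·4 + (-2)·3 + 3·(-1); (-2)·4 + 6·3 + (-3)·(-1); 3·4 + (-3)·3 + 3·(-1)) = (11, 13, 0)
w2 = Dw1 = (5·11 + (-2)·13 + 3·0; (-2)·11 + 6·13 + (-3)·0; 3·11 + (-3)·13 + 3·0) = (29, 56, -6)
Dw2 = (15, 296, -99)
w2·Dw2 = 29·15 + 56·296 + (-6)·(-99) = 17605; w2·w2 = 29·29 + 56·56 + (-6)·(-6) = 4013
λ ≈ 17605/4013 = 4.38699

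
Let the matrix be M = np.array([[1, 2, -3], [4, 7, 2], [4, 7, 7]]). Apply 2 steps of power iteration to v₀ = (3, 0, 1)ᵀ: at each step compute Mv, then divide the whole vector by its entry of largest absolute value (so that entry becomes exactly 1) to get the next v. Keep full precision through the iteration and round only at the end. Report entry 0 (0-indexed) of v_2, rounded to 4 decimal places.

-0.1255

Mv0 = (0.00000, 14.00000, 19.00000); divide by 19.00000 → v1 = (0.00000, 0.73684, 1.00000)
Mv1 = (-1.52632, 7.15789, 12.15789); divide by 12.15789 → v2 = (-0.12554, 0.58874, 1.00000)
Requested entry of v2: -29/231 = -0.1255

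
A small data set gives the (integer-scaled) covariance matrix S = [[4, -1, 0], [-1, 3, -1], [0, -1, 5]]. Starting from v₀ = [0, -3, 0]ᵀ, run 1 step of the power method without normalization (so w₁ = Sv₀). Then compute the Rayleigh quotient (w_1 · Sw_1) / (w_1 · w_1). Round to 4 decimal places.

λ ≈ 4.3636

w1 = Sv₀ = (4·0 + (-1)·(-3) + 0·0; (-1)·0 + 3·(-3) + (-1)·0; 0·0 + (-1)·(-3) + 5·0) = (3, -9, 3)
Sw1 = (21, -33, 24)
w1·Sw1 = 3·21 + (-9)·(-33) + 3·24 = 432; w1·w1 = 3·3 + (-9)·(-9) + 3·3 = 99
λ ≈ 432/99 = 4.3636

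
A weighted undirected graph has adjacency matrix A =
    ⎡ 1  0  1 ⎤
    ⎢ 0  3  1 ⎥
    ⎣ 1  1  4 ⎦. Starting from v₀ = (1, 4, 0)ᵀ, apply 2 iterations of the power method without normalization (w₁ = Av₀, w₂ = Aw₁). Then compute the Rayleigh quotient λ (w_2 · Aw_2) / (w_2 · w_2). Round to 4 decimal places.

4.4679

w1 = Av₀ = (1·1 + 0·4 + 1·0; 0·1 + 3·4 + 1·0; 1·1 + 1·4 + 4·0) = (1, 12, 5)
w2 = Aw1 = (1·1 + 0·12 + 1·5; 0·1 + 3·12 + 1·5; 1·1 + 1·12 + 4·5) = (6, 41, 33)
Aw2 = (39, 156, 179)
w2·Aw2 = 6·39 + 41·156 + 33·179 = 12537; w2·w2 = 6·6 + 41·41 + 33·33 = 2806
λ ≈ 12537/2806 = 4.4679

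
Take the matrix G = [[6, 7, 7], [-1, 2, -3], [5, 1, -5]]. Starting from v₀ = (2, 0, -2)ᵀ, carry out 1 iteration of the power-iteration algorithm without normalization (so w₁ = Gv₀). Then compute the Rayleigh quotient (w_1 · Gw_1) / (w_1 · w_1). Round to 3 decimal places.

λ ≈ -6.267

w1 = Gv₀ = (6·2 + 7·0 + 7·(-2); (-1)·2 + 2·0 + (-3)·(-2); 5·2 + 1·0 + (-5)·(-2)) = (-2, 4, 20)
Gw1 = (156, -50, -106)
w1·Gw1 = (-2)·156 + 4·(-50) + 20·(-106) = -2632; w1·w1 = (-2)·(-2) + 4·4 + 20·20 = 420
λ ≈ -2632/420 = -6.267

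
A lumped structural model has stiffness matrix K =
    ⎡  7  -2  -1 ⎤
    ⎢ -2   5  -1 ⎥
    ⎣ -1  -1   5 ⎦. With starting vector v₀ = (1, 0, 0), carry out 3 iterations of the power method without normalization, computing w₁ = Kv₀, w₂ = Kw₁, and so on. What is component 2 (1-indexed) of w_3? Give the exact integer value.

w1 = Kv₀ = (7, -2, -1)
w2 = Kw1 = (54, -23, -10)
w3 = Kw2 = (434, -213, -81)
The requested component of w3 is -213.

-213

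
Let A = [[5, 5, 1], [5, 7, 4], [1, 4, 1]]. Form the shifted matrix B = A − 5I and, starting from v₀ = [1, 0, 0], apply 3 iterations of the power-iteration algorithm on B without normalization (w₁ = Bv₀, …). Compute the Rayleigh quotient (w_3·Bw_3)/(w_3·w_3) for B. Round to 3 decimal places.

5.671

B = A − 5I has rows (0, 5, 1); (5, 2, 4); (1, 4, -4)
w1 = Bv₀ = (0, 5, 1)
w2 = Bw1 = (26, 14, 16)
w3 = Bw2 = (86, 222, 18)
Bw3 = (1128, 946, 902)
w3·Bw3 = 323256; w3·w3 = 57004; μ ≈ 323256/57004 = 5.671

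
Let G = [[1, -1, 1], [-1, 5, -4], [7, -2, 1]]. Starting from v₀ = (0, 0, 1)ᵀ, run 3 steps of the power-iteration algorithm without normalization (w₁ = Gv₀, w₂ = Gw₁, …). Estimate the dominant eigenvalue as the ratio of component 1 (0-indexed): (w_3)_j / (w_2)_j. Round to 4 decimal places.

w1 = Gv₀ = (1, -4, 1)
w2 = Gw1 = (6, -25, 16)
w3 = Gw2 = (47, -195, 108)
Ratio at component: -195 / -25 = 7.8000

λ ≈ 7.8000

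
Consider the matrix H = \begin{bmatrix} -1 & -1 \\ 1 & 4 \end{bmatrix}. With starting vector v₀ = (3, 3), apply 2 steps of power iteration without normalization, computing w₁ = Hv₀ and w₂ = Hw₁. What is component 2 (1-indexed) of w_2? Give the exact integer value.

w1 = Hv₀ = ((-1)·3 + (-1)·3; 1·3 + 4·3) = (-6, 15)
w2 = Hw1 = ((-1)·(-6) + (-1)·15; 1·(-6) + 4·15) = (-9, 54)
The requested component of w2 is 54.

54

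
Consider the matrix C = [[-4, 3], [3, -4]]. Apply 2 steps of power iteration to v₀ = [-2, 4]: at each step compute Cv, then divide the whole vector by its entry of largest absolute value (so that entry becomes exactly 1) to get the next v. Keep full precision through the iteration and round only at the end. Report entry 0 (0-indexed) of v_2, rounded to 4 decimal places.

Cv0 = (20.00000, -22.00000); divide by -22.00000 → v1 = (-0.90909, 1.00000)
Cv1 = (6.63636, -6.72727); divide by -6.72727 → v2 = (-0.98649, 1.00000)
Requested entry of v2: -146/148 = -0.9865

-0.9865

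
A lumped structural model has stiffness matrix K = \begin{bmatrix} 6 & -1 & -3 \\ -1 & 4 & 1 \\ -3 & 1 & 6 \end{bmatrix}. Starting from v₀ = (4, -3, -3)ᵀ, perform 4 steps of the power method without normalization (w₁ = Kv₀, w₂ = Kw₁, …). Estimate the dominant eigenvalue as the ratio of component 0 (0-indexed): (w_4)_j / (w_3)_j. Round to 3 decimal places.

9.371

w1 = Kv₀ = (36, -19, -33)
w2 = Kw1 = (334, -145, -325)
w3 = Kw2 = (3124, -1239, -3097)
w4 = Kw3 = (29274, -11177, -29193)
Ratio at component: 29274 / 3124 = 9.371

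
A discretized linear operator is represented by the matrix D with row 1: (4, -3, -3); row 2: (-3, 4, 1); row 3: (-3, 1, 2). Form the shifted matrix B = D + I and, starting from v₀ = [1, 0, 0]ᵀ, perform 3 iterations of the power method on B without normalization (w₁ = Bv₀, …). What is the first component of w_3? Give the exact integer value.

395

B = D + I has rows (5, -3, -3); (-3, 5, 1); (-3, 1, 3)
w1 = Bv₀ = (5, -3, -3)
w2 = Bw1 = (43, -33, -27)
w3 = Bw2 = (395, -321, -243)
Requested component of w3: 395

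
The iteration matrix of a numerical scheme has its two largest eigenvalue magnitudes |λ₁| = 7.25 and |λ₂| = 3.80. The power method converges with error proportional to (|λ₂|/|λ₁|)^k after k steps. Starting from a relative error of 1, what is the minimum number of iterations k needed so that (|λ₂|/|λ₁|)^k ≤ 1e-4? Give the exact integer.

|λ₂/λ₁| = 3.80/7.25 = 0.52414
Need k ≥ ln(1e-4) / ln(0.52414) = -9.2103 / -0.6460 ≈ 14.257
Smallest integer k satisfying the bound: 15

15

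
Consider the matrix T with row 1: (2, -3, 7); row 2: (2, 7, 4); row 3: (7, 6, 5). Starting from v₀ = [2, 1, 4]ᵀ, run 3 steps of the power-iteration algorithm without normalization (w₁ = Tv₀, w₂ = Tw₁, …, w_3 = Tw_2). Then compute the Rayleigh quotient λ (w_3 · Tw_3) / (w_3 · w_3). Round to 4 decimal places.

w1 = Tv₀ = (29, 27, 40)
w2 = Tw1 = (257, 407, 565)
w3 = Tw2 = (3248, 5623, 7066)
Tw3 = (39089, 74121, 91804)
w3·Tw3 = 3248·39089 + 5623·74121 + 7066·91804 = 1192430519; w3·w3 = 3248·3248 + 5623·5623 + 7066·7066 = 92095989
λ ≈ 1192430519/92095989 = 12.9477

12.9477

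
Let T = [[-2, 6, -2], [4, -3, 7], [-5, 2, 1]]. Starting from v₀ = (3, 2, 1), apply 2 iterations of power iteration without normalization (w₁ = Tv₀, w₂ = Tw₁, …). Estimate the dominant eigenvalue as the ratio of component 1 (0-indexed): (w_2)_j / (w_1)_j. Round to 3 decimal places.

w1 = Tv₀ = ((-2)·3 + 6·2 + (-2)·1; 4·3 + (-3)·2 + 7·1; (-5)·3 + 2·2 + 1·1) = (4, 13, -10)
w2 = Tw1 = ((-2)·4 + 6·13 + (-2)·(-10); 4·4 + (-3)·13 + 7·(-10); (-5)·4 + 2·13 + 1·(-10)) = (90, -93, -4)
Ratio at component: -93 / 13 = -7.154

-7.154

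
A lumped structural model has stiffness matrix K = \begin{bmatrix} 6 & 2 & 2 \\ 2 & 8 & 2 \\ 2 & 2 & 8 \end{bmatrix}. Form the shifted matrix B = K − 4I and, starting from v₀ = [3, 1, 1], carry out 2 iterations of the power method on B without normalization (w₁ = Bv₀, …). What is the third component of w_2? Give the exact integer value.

B = K − 4I has rows (2, 2, 2); (2, 4, 2); (2, 2, 4)
w1 = Bv₀ = (2·3 + 2·1 + 2·1; 2·3 + 4·1 + 2·1; 2·3 + 2·1 + 4·1) = (10, 12, 12)
w2 = Bw1 = (2·10 + 2·12 + 2·12; 2·10 + 4·12 + 2·12; 2·10 + 2·12 + 4·12) = (68, 92, 92)
Requested component of w2: 92

92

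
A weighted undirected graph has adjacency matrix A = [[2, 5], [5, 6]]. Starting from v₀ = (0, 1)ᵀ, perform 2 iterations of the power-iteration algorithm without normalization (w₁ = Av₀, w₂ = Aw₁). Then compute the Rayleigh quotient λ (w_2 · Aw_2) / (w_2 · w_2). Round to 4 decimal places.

λ ≈ 9.3828

w1 = Av₀ = (5, 6)
w2 = Aw1 = (40, 61)
Aw2 = (385, 566)
w2·Aw2 = 40·385 + 61·566 = 49926; w2·w2 = 40·40 + 61·61 = 5321
λ ≈ 49926/5321 = 9.3828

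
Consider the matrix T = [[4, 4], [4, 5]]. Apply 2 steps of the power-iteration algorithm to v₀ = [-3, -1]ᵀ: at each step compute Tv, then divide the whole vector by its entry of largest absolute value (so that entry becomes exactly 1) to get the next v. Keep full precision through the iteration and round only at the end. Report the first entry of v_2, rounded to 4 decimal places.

0.8859

Tv0 = (-16.00000, -17.00000); divide by -17.00000 → v1 = (0.94118, 1.00000)
Tv1 = (7.76471, 8.76471); divide by 8.76471 → v2 = (0.88591, 1.00000)
Requested entry of v2: -132/-149 = 0.8859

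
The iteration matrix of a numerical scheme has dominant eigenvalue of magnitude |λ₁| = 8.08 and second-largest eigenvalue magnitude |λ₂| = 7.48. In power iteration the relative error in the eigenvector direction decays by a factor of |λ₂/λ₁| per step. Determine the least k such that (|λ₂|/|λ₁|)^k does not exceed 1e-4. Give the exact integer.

120

|λ₂/λ₁| = 7.48/8.08 = 0.92574
Need k ≥ ln(1e-4) / ln(0.92574) = -9.2103 / -0.0772 ≈ 119.368
Smallest integer k satisfying the bound: 120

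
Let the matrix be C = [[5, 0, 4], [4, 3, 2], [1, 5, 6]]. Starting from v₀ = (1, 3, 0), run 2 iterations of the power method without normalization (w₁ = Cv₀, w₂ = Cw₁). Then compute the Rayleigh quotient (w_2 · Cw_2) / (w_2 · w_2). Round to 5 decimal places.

λ ≈ 10.09626

w1 = Cv₀ = (5·1 + 0·3 + 4·0; 4·1 + 3·3 + 2·0; 1·1 + 5·3 + 6·0) = (5, 13, 16)
w2 = Cw1 = (5·5 + 0·13 + 4·16; 4·5 + 3·13 + 2·16; 1·5 + 5·13 + 6·16) = (89, 91, 166)
Cw2 = (1109, 961, 1540)
w2·Cw2 = 89·1109 + 91·961 + 166·1540 = 441792; w2·w2 = 89·89 + 91·91 + 166·166 = 43758
λ ≈ 441792/43758 = 10.09626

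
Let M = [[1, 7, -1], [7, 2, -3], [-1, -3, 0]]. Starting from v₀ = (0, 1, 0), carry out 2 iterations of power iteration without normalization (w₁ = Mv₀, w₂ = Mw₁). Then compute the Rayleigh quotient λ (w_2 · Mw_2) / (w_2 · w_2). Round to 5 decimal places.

λ ≈ 7.53018

w1 = Mv₀ = (1·0 + 7·1 + (-1)·0; 7·0 + 2·1 + (-3)·0; (-1)·0 + (-3)·1 + 0·0) = (7, 2, -3)
w2 = Mw1 = (1·7 + 7·2 + (-1)·(-3); 7·7 + 2·2 + (-3)·(-3); (-1)·7 + (-3)·2 + 0·(-3)) = (24, 62, -13)
Mw2 = (471, 331, -210)
w2·Mw2 = 24·471 + 62·331 + (-13)·(-210) = 34556; w2·w2 = 24·24 + 62·62 + (-13)·(-13) = 4589
λ ≈ 34556/4589 = 7.53018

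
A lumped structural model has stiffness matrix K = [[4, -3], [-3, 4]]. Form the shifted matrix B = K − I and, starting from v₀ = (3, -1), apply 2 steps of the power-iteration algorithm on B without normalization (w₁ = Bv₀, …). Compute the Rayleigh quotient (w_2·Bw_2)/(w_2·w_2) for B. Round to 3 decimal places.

6.000

B = K − I has rows (3, -3); (-3, 3)
w1 = Bv₀ = (3·3 + (-3)·(-1); (-3)·3 + 3·(-1)) = (12, -12)
w2 = Bw1 = (3·12 + (-3)·(-12); (-3)·12 + 3·(-12)) = (72, -72)
Bw2 = (432, -432)
w2·Bw2 = 62208; w2·w2 = 10368; μ ≈ 62208/10368 = 6.000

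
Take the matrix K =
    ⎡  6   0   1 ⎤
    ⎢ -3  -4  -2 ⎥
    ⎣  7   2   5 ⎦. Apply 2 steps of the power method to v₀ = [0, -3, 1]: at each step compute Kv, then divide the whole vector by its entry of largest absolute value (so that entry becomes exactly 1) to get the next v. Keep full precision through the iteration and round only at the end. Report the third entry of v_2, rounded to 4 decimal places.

-0.5366

Kv0 = (1.00000, 10.00000, -1.00000); divide by 10.00000 → v1 = (0.10000, 1.00000, -0.10000)
Kv1 = (0.50000, -4.10000, 2.20000); divide by -4.10000 → v2 = (-0.12195, 1.00000, -0.53659)
Requested entry of v2: 22/-41 = -0.5366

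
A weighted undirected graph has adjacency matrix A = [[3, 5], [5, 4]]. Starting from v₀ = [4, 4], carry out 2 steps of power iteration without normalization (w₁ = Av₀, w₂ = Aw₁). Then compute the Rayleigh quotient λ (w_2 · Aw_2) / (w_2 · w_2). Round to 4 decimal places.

w1 = Av₀ = (32, 36)
w2 = Aw1 = (276, 304)
Aw2 = (2348, 2596)
w2·Aw2 = 276·2348 + 304·2596 = 1437232; w2·w2 = 276·276 + 304·304 = 168592
λ ≈ 1437232/168592 = 8.5249

8.5249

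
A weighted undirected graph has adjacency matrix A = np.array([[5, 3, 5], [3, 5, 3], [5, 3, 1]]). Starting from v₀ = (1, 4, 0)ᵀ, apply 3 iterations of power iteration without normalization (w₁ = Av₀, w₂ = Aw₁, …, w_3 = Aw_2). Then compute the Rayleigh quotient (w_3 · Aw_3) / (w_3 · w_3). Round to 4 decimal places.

w1 = Av₀ = (5·1 + 3·4 + 5·0; 3·1 + 5·4 + 3·0; 5·1 + 3·4 + 1·0) = (17, 23, 17)
w2 = Aw1 = (5·17 + 3·23 + 5·17; 3·17 + 5·23 + 3·17; 5·17 + 3·23 + 1·17) = (239, 217, 171)
w3 = Aw2 = (2701, 2315, 2017)
Aw3 = (30535, 25729, 22467)
w3·Aw3 = 2701·30535 + 2315·25729 + 2017·22467 = 187353609; w3·w3 = 2701·2701 + 2315·2315 + 2017·2017 = 16722915
λ ≈ 187353609/16722915 = 11.2034

11.2034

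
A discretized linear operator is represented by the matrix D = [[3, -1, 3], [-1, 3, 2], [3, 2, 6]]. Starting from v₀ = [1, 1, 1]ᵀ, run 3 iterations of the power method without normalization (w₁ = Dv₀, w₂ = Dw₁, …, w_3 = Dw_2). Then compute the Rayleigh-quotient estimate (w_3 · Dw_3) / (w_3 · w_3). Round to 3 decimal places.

8.150

w1 = Dv₀ = (3·1 + (-1)·1 + 3·1; (-1)·1 + 3·1 + 2·1; 3·1 + 2·1 + 6·1) = (5, 4, 11)
w2 = Dw1 = (3·5 + (-1)·4 + 3·11; (-1)·5 + 3·4 + 2·11; 3·5 + 2·4 + 6·11) = (44, 29, 89)
w3 = Dw2 = (370, 221, 724)
Dw3 = (3061, 1741, 5896)
w3·Dw3 = 370·3061 + 221·1741 + 724·5896 = 5786035; w3·w3 = 370·370 + 221·221 + 724·724 = 709917
λ ≈ 5786035/709917 = 8.150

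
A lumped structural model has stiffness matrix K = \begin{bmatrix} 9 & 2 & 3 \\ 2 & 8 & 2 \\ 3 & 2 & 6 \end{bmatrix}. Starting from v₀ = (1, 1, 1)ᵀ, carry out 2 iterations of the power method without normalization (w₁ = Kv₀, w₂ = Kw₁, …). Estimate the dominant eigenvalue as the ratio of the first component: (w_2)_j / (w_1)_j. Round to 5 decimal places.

w1 = Kv₀ = (9·1 + 2·1 + 3·1; 2·1 + 8·1 + 2·1; 3·1 + 2·1 + 6·1) = (14, 12, 11)
w2 = Kw1 = (9·14 + 2·12 + 3·11; 2·14 + 8·12 + 2·11; 3·14 + 2·12 + 6·11) = (183, 146, 132)
Ratio at component: 183 / 14 = 13.07143

13.07143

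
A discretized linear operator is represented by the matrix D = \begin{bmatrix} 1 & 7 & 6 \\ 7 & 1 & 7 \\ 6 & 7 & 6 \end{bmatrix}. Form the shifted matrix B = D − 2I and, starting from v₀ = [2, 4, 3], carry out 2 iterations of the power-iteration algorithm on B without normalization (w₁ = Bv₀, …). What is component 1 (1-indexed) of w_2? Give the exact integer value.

485

B = D − 2I has rows (-1, 7, 6); (7, -1, 7); (6, 7, 4)
w1 = Bv₀ = (44, 31, 52)
w2 = Bw1 = (485, 641, 689)
Requested component of w2: 485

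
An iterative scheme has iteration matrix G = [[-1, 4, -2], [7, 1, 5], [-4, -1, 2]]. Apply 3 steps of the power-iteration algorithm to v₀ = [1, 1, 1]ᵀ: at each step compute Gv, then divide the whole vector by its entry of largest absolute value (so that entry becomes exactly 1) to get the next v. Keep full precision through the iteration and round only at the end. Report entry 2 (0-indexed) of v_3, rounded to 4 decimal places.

Gv0 = (1.00000, 13.00000, -3.00000); divide by 13.00000 → v1 = (0.07692, 1.00000, -0.23077)
Gv1 = (4.38462, 0.38462, -1.76923); divide by 4.38462 → v2 = (1.00000, 0.08772, -0.40351)
Gv2 = (0.15789, 5.07018, -4.89474); divide by 5.07018 → v3 = (0.03114, 1.00000, -0.96540)
Requested entry of v3: -279/289 = -0.9654

-0.9654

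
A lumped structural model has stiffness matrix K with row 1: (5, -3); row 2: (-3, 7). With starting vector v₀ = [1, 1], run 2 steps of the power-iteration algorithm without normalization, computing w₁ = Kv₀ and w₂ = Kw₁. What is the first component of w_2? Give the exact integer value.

w1 = Kv₀ = (5·1 + (-3)·1; (-3)·1 + 7·1) = (2, 4)
w2 = Kw1 = (5·2 + (-3)·4; (-3)·2 + 7·4) = (-2, 22)
The requested component of w2 is -2.

-2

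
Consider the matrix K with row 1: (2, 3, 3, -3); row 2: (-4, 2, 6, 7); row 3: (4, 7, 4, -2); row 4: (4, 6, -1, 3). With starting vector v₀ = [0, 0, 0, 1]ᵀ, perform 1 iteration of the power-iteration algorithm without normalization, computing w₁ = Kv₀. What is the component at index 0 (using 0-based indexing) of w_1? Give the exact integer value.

-3

w1 = Kv₀ = (-3, 7, -2, 3)
The requested component of w1 is -3.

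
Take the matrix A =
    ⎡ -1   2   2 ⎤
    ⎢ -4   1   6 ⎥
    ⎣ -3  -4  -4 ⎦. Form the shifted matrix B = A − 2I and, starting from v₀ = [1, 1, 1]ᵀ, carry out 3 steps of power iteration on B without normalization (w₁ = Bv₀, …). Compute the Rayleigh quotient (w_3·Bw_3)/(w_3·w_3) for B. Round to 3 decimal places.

B = A − 2I has rows (-3, 2, 2); (-4, -1, 6); (-3, -4, -6)
w1 = Bv₀ = (1, 1, -13)
w2 = Bw1 = (-27, -83, 71)
w3 = Bw2 = (57, 617, -13)
Bw3 = (1037, -923, -2561)
w3·Bw3 = -477089; w3·w3 = 384107; μ ≈ -477089/384107 = -1.242

-1.242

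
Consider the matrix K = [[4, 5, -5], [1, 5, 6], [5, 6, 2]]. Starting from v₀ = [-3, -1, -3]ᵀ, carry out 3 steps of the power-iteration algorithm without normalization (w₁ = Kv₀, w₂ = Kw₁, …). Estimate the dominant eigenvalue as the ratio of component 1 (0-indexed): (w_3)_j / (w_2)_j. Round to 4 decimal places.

w1 = Kv₀ = (4·(-3) + 5·(-1) + (-5)·(-3); 1·(-3) + 5·(-1) + 6·(-3); 5·(-3) + 6·(-1) + 2·(-3)) = (-2, -26, -27)
w2 = Kw1 = (4·(-2) + 5·(-26) + (-5)·(-27); 1·(-2) + 5·(-26) + 6·(-27); 5·(-2) + 6·(-26) + 2·(-27)) = (-3, -294, -220)
w3 = Kw2 = (-382, -2793, -2219)
Ratio at component: -2793 / -294 = 9.5000

9.5000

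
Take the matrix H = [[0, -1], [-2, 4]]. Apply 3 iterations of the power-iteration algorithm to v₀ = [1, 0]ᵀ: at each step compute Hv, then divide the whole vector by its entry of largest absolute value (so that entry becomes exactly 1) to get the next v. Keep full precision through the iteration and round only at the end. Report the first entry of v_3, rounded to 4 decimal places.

-0.2222

Hv0 = (0.00000, -2.00000); divide by -2.00000 → v1 = (0.00000, 1.00000)
Hv1 = (-1.00000, 4.00000); divide by 4.00000 → v2 = (-0.25000, 1.00000)
Hv2 = (-1.00000, 4.50000); divide by 4.50000 → v3 = (-0.22222, 1.00000)
Requested entry of v3: 8/-36 = -0.2222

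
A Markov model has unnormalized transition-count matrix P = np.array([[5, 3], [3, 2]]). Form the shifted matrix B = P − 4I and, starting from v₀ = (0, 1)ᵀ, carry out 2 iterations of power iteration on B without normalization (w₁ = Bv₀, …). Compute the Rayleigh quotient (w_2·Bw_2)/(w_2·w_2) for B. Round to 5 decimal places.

B = P − 4I has rows (1, 3); (3, -2)
w1 = Bv₀ = (3, -2)
w2 = Bw1 = (-3, 13)
Bw2 = (36, -35)
w2·Bw2 = -563; w2·w2 = 178; μ ≈ -563/178 = -3.16292

-3.16292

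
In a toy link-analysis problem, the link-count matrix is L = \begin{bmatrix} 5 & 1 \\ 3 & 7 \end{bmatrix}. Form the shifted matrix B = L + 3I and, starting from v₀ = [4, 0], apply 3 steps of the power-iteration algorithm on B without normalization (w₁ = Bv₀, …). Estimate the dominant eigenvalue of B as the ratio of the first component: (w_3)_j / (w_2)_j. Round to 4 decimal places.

μ ≈ 8.8060

B = L + 3I has rows (8, 1); (3, 10)
w1 = Bv₀ = (8·4 + 1·0; 3·4 + 10·0) = (32, 12)
w2 = Bw1 = (8·32 + 1·12; 3·32 + 10·12) = (268, 216)
w3 = Bw2 = (2360, 2964)
Ratio: 2360/268 = 8.8060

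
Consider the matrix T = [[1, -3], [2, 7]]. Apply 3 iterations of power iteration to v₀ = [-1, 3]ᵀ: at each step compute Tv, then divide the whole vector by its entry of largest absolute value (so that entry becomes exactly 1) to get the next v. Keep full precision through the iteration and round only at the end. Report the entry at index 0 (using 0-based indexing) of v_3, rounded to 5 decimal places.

Tv0 = (-10.000000, 19.000000); divide by 19.000000 → v1 = (-0.526316, 1.000000)
Tv1 = (-3.526316, 5.947368); divide by 5.947368 → v2 = (-0.592920, 1.000000)
Tv2 = (-3.592920, 5.814159); divide by 5.814159 → v3 = (-0.617960, 1.000000)
Requested entry of v3: -406/657 = -0.61796

-0.61796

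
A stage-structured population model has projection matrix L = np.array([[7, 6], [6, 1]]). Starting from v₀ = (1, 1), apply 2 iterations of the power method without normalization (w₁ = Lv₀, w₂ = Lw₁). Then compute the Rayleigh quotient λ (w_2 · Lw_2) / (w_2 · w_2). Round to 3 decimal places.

w1 = Lv₀ = (7·1 + 6·1; 6·1 + 1·1) = (13, 7)
w2 = Lw1 = (7·13 + 6·7; 6·13 + 1·7) = (133, 85)
Lw2 = (1441, 883)
w2·Lw2 = 133·1441 + 85·883 = 266708; w2·w2 = 133·133 + 85·85 = 24914
λ ≈ 266708/24914 = 10.705

λ ≈ 10.705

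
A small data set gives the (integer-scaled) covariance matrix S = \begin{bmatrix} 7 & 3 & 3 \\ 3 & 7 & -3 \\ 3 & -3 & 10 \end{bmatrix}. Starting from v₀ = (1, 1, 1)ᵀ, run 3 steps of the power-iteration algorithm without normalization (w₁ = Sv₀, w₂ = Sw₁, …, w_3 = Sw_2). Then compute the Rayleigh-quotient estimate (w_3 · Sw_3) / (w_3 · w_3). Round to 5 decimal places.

w1 = Sv₀ = (7·1 + 3·1 + 3·1; 3·1 + 7·1 + (-3)·1; 3·1 + (-3)·1 + 10·1) = (13, 7, 10)
w2 = Sw1 = (7·13 + 3·7 + 3·10; 3·13 + 7·7 + (-3)·10; 3·13 + (-3)·7 + 10·10) = (142, 58, 118)
w3 = Sw2 = (1522, 478, 1432)
Sw3 = (16384, 3616, 17452)
w3·Sw3 = 1522·16384 + 478·3616 + 1432·17452 = 51656160; w3·w3 = 1522·1522 + 478·478 + 1432·1432 = 4595592
λ ≈ 51656160/4595592 = 11.24037

11.24037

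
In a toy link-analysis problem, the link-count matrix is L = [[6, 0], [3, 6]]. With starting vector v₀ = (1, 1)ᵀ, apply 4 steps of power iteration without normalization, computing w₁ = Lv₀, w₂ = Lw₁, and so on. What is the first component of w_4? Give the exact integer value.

1296

w1 = Lv₀ = (6, 9)
w2 = Lw1 = (36, 72)
w3 = Lw2 = (216, 540)
w4 = Lw3 = (1296, 3888)
The requested component of w4 is 1296.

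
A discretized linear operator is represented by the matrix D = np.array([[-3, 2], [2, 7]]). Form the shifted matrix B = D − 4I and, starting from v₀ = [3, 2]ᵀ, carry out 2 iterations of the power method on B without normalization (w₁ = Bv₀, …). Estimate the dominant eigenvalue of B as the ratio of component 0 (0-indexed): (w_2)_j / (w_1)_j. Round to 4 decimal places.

μ ≈ -8.4118

B = D − 4I has rows (-7, 2); (2, 3)
w1 = Bv₀ = ((-7)·3 + 2·2; 2·3 + 3·2) = (-17, 12)
w2 = Bw1 = ((-7)·(-17) + 2·12; 2·(-17) + 3·12) = (143, 2)
Ratio: 143/-17 = -8.4118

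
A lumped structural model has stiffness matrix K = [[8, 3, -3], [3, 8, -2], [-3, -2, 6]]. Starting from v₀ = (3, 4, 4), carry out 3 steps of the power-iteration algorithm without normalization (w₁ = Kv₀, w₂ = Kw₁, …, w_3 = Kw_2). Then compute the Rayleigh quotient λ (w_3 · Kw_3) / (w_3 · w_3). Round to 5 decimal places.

12.74785

w1 = Kv₀ = (8·3 + 3·4 + (-3)·4; 3·3 + 8·4 + (-2)·4; (-3)·3 + (-2)·4 + 6·4) = (24, 33, 7)
w2 = Kw1 = (8·24 + 3·33 + (-3)·7; 3·24 + 8·33 + (-2)·7; (-3)·24 + (-2)·33 + 6·7) = (270, 322, -96)
w3 = Kw2 = (3414, 3578, -2030)
Kw3 = (44136, 42926, -29578)
w3·Kw3 = 3414·44136 + 3578·42926 + (-2030)·(-29578) = 364312872; w3·w3 = 3414·3414 + 3578·3578 + (-2030)·(-2030) = 28578380
λ ≈ 364312872/28578380 = 12.74785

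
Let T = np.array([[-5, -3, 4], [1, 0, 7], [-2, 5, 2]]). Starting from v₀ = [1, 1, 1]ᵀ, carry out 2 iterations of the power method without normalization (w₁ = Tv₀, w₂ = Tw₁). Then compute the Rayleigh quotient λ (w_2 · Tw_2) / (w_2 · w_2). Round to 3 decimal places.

6.088

w1 = Tv₀ = ((-5)·1 + (-3)·1 + 4·1; 1·1 + 0·1 + 7·1; (-2)·1 + 5·1 + 2·1) = (-4, 8, 5)
w2 = Tw1 = ((-5)·(-4) + (-3)·8 + 4·5; 1·(-4) + 0·8 + 7·5; (-2)·(-4) + 5·8 + 2·5) = (16, 31, 58)
Tw2 = (59, 422, 239)
w2·Tw2 = 16·59 + 31·422 + 58·239 = 27888; w2·w2 = 16·16 + 31·31 + 58·58 = 4581
λ ≈ 27888/4581 = 6.088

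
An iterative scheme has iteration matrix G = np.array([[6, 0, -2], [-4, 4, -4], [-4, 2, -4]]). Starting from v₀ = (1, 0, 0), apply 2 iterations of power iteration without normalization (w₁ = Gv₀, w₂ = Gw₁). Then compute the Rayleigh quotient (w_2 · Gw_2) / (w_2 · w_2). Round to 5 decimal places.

7.43353

w1 = Gv₀ = (6·1 + 0·0 + (-2)·0; (-4)·1 + 4·0 + (-4)·0; (-4)·1 + 2·0 + (-4)·0) = (6, -4, -4)
w2 = Gw1 = (6·6 + 0·(-4) + (-2)·(-4); (-4)·6 + 4·(-4) + (-4)·(-4); (-4)·6 + 2·(-4) + (-4)·(-4)) = (44, -24, -16)
Gw2 = (296, -208, -160)
w2·Gw2 = 44·296 + (-24)·(-208) + (-16)·(-160) = 20576; w2·w2 = 44·44 + (-24)·(-24) + (-16)·(-16) = 2768
λ ≈ 20576/2768 = 7.43353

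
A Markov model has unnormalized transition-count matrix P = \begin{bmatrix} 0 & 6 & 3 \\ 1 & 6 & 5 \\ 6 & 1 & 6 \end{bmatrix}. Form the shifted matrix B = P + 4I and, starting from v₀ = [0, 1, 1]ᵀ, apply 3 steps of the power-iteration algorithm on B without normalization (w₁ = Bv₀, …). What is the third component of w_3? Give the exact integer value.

2958

B = P + 4I has rows (4, 6, 3); (1, 10, 5); (6, 1, 10)
w1 = Bv₀ = (9, 15, 11)
w2 = Bw1 = (159, 214, 179)
w3 = Bw2 = (2457, 3194, 2958)
Requested component of w3: 2958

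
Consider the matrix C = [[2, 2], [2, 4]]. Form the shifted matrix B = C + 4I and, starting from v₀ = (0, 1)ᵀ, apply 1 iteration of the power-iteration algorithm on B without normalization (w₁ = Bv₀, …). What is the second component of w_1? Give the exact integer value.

8

B = C + 4I has rows (6, 2); (2, 8)
w1 = Bv₀ = (2, 8)
Requested component of w1: 8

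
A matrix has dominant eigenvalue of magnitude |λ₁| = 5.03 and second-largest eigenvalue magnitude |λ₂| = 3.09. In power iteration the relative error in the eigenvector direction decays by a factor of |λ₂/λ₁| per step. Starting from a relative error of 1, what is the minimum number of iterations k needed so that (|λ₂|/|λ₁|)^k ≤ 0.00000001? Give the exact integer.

38

|λ₂/λ₁| = 3.09/5.03 = 0.61431
Need k ≥ ln(0.00000001) / ln(0.61431) = -18.4207 / -0.4872 ≈ 37.805
Smallest integer k satisfying the bound: 38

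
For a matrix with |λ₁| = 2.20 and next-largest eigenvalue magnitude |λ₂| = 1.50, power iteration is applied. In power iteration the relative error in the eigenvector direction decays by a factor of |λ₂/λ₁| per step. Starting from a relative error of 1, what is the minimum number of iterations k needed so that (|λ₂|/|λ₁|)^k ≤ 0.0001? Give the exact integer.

25

|λ₂/λ₁| = 1.50/2.20 = 0.68182
Need k ≥ ln(0.0001) / ln(0.68182) = -9.2103 / -0.3830 ≈ 24.048
Smallest integer k satisfying the bound: 25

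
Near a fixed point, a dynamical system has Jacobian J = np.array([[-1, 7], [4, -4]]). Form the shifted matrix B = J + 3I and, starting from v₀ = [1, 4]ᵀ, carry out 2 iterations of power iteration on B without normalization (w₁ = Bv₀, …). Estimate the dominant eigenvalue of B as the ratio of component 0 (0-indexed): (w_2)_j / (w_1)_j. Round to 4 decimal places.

2.0000

B = J + 3I has rows (2, 7); (4, -1)
w1 = Bv₀ = (2·1 + 7·4; 4·1 + (-1)·4) = (30, 0)
w2 = Bw1 = (2·30 + 7·0; 4·30 + (-1)·0) = (60, 120)
Ratio: 60/30 = 2.0000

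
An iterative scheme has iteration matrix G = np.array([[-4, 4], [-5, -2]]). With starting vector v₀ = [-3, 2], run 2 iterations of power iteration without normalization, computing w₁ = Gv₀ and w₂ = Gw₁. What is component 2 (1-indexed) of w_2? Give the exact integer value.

-122

w1 = Gv₀ = (20, 11)
w2 = Gw1 = (-36, -122)
The requested component of w2 is -122.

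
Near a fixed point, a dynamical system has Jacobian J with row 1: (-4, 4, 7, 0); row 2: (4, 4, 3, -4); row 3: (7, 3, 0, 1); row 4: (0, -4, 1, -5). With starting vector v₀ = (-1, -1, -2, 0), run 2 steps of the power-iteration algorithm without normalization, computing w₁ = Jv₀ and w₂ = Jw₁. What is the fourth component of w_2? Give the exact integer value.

w1 = Jv₀ = ((-4)·(-1) + 4·(-1) + 7·(-2) + 0·0; 4·(-1) + 4·(-1) + 3·(-2) + (-4)·0; 7·(-1) + 3·(-1) + 0·(-2) + 1·0; 0·(-1) + (-4)·(-1) + 1·(-2) + (-5)·0) = (-14, -14, -10, 2)
w2 = Jw1 = ((-4)·(-14) + 4·(-14) + 7·(-10) + 0·2; 4·(-14) + 4·(-14) + 3·(-10) + (-4)·2; 7·(-14) + 3·(-14) + 0·(-10) + 1·2; 0·(-14) + (-4)·(-14) + 1·(-10) + (-5)·2) = (-70, -150, -138, 36)
The requested component of w2 is 36.

36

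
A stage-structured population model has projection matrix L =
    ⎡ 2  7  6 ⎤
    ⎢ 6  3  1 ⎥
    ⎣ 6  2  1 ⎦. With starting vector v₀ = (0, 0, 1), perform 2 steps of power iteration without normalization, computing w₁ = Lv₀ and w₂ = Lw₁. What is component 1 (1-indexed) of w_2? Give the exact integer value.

25

w1 = Lv₀ = (2·0 + 7·0 + 6·1; 6·0 + 3·0 + 1·1; 6·0 + 2·0 + 1·1) = (6, 1, 1)
w2 = Lw1 = (2·6 + 7·1 + 6·1; 6·6 + 3·1 + 1·1; 6·6 + 2·1 + 1·1) = (25, 40, 39)
The requested component of w2 is 25.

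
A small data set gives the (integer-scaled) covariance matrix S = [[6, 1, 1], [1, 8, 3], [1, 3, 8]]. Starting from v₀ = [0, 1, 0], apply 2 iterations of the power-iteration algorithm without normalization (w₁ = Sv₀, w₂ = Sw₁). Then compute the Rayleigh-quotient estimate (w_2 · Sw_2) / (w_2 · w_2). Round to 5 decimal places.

λ ≈ 11.10556

w1 = Sv₀ = (6·0 + 1·1 + 1·0; 1·0 + 8·1 + 3·0; 1·0 + 3·1 + 8·0) = (1, 8, 3)
w2 = Sw1 = (6·1 + 1·8 + 1·3; 1·1 + 8·8 + 3·3; 1·1 + 3·8 + 8·3) = (17, 74, 49)
Sw2 = (225, 756, 631)
w2·Sw2 = 17·225 + 74·756 + 49·631 = 90688; w2·w2 = 17·17 + 74·74 + 49·49 = 8166
λ ≈ 90688/8166 = 11.10556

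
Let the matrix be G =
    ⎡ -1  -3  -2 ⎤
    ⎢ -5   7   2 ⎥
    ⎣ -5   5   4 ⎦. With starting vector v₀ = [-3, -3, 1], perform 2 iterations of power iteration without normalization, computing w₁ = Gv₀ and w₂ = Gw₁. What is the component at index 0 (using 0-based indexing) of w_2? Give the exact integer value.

w1 = Gv₀ = ((-1)·(-3) + (-3)·(-3) + (-2)·1; (-5)·(-3) + 7·(-3) + 2·1; (-5)·(-3) + 5·(-3) + 4·1) = (10, -4, 4)
w2 = Gw1 = ((-1)·10 + (-3)·(-4) + (-2)·4; (-5)·10 + 7·(-4) + 2·4; (-5)·10 + 5·(-4) + 4·4) = (-6, -70, -54)
The requested component of w2 is -6.

-6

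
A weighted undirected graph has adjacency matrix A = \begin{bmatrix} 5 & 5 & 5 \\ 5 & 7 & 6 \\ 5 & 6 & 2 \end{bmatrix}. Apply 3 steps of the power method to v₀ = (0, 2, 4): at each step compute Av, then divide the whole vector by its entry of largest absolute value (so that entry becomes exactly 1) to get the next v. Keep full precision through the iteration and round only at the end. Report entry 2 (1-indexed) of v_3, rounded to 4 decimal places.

Av0 = (30.00000, 38.00000, 20.00000); divide by 38.00000 → v1 = (0.78947, 1.00000, 0.52632)
Av1 = (11.57895, 14.10526, 11.00000); divide by 14.10526 → v2 = (0.82090, 1.00000, 0.77985)
Av2 = (13.00373, 15.78358, 11.66418); divide by 15.78358 → v3 = (0.82388, 1.00000, 0.73901)
Requested entry of v3: 8460/8460 = 1.0000

1.0000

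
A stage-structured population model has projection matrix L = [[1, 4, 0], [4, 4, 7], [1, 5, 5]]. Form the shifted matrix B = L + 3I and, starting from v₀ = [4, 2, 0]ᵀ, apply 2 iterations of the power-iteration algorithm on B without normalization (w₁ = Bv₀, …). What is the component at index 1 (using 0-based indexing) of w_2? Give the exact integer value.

404

B = L + 3I has rows (4, 4, 0); (4, 7, 7); (1, 5, 8)
w1 = Bv₀ = (24, 30, 14)
w2 = Bw1 = (216, 404, 286)
Requested component of w2: 404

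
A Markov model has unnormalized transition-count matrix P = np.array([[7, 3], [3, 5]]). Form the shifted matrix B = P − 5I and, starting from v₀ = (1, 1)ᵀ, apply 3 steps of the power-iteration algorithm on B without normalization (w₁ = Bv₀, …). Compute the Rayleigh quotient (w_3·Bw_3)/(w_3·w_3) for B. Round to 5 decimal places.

4.15901

B = P − 5I has rows (2, 3); (3, 0)
w1 = Bv₀ = (2·1 + 3·1; 3·1 + 0·1) = (5, 3)
w2 = Bw1 = (2·5 + 3·3; 3·5 + 0·3) = (19, 15)
w3 = Bw2 = (83, 57)
Bw3 = (337, 249)
w3·Bw3 = 42164; w3·w3 = 10138; μ ≈ 42164/10138 = 4.15901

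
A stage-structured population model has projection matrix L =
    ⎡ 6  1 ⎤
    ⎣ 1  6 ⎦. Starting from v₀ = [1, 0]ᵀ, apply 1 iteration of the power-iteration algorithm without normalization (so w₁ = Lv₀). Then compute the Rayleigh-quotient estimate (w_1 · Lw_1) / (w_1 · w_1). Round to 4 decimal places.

w1 = Lv₀ = (6·1 + 1·0; 1·1 + 6·0) = (6, 1)
Lw1 = (37, 12)
w1·Lw1 = 6·37 + 1·12 = 234; w1·w1 = 6·6 + 1·1 = 37
λ ≈ 234/37 = 6.3243

6.3243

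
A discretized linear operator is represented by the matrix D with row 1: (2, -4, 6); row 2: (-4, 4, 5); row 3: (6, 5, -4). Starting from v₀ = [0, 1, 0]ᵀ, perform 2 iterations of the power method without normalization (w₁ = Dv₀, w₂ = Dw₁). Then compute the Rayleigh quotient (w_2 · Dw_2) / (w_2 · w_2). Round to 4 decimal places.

λ ≈ -1.9114

w1 = Dv₀ = (-4, 4, 5)
w2 = Dw1 = (6, 57, -24)
Dw2 = (-360, 84, 417)
w2·Dw2 = 6·(-360) + 57·84 + (-24)·417 = -7380; w2·w2 = 6·6 + 57·57 + (-24)·(-24) = 3861
λ ≈ -7380/3861 = -1.9114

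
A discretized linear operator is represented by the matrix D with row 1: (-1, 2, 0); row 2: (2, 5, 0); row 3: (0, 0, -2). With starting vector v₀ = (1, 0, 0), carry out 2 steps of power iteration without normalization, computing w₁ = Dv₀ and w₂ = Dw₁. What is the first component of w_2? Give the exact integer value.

5

w1 = Dv₀ = (-1, 2, 0)
w2 = Dw1 = (5, 8, 0)
The requested component of w2 is 5.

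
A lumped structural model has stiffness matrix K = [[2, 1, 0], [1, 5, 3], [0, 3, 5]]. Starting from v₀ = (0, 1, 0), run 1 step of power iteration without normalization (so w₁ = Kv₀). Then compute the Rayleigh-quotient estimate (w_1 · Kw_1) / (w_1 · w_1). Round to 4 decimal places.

w1 = Kv₀ = (1, 5, 3)
Kw1 = (7, 35, 30)
w1·Kw1 = 1·7 + 5·35 + 3·30 = 272; w1·w1 = 1·1 + 5·5 + 3·3 = 35
λ ≈ 272/35 = 7.7714

λ ≈ 7.7714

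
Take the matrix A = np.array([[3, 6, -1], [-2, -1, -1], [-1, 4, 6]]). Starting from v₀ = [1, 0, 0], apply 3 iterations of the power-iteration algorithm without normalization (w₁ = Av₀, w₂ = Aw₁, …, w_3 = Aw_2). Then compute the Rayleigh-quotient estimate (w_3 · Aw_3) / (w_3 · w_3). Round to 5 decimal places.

w1 = Av₀ = (3·1 + 6·0 + (-1)·0; (-2)·1 + (-1)·0 + (-1)·0; (-1)·1 + 4·0 + 6·0) = (3, -2, -1)
w2 = Aw1 = (3·3 + 6·(-2) + (-1)·(-1); (-2)·3 + (-1)·(-2) + (-1)·(-1); (-1)·3 + 4·(-2) + 6·(-1)) = (-2, -3, -17)
w3 = Aw2 = (-7, 24, -112)
Aw3 = (235, 102, -569)
w3·Aw3 = (-7)·235 + 24·102 + (-112)·(-569) = 64531; w3·w3 = (-7)·(-7) + 24·24 + (-112)·(-112) = 13169
λ ≈ 64531/13169 = 4.90022

4.90022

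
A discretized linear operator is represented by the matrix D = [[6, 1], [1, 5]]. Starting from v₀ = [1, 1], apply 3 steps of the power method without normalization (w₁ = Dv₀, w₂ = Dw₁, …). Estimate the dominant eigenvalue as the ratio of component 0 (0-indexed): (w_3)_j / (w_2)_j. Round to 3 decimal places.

λ ≈ 6.771

w1 = Dv₀ = (6·1 + 1·1; 1·1 + 5·1) = (7, 6)
w2 = Dw1 = (6·7 + 1·6; 1·7 + 5·6) = (48, 37)
w3 = Dw2 = (325, 233)
Ratio at component: 325 / 48 = 6.771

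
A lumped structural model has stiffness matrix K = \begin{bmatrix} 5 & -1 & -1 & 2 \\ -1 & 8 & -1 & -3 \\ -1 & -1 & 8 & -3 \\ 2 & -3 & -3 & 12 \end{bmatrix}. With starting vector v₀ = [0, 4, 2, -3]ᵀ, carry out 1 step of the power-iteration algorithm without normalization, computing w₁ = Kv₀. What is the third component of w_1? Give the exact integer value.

w1 = Kv₀ = (5·0 + (-1)·4 + (-1)·2 + 2·(-3); (-1)·0 + 8·4 + (-1)·2 + (-3)·(-3); (-1)·0 + (-1)·4 + 8·2 + (-3)·(-3); 2·0 + (-3)·4 + (-3)·2 + 12·(-3)) = (-12, 39, 21, -54)
The requested component of w1 is 21.

21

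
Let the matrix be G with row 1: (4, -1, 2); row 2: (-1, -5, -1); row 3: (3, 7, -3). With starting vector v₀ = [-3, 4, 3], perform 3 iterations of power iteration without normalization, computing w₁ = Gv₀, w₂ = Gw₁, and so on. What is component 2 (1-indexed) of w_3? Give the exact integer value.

-300

w1 = Gv₀ = (4·(-3) + (-1)·4 + 2·3; (-1)·(-3) + (-5)·4 + (-1)·3; 3·(-3) + 7·4 + (-3)·3) = (-10, -20, 10)
w2 = Gw1 = (4·(-10) + (-1)·(-20) + 2·10; (-1)·(-10) + (-5)·(-20) + (-1)·10; 3·(-10) + 7·(-20) + (-3)·10) = (0, 100, -200)
w3 = Gw2 = (-500, -300, 1300)
The requested component of w3 is -300.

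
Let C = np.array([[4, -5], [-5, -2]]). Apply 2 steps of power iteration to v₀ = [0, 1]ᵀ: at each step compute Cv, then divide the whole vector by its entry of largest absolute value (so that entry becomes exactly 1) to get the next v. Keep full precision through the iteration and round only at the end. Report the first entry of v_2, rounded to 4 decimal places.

-0.3448

Cv0 = (-5.00000, -2.00000); divide by -5.00000 → v1 = (1.00000, 0.40000)
Cv1 = (2.00000, -5.80000); divide by -5.80000 → v2 = (-0.34483, 1.00000)
Requested entry of v2: -10/29 = -0.3448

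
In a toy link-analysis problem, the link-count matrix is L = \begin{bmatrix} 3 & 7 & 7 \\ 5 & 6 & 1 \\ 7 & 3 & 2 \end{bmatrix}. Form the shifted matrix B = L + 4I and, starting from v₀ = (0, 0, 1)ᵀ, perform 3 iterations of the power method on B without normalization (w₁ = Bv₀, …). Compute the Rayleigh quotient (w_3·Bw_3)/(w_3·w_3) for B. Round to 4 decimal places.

B = L + 4I has rows (7, 7, 7); (5, 10, 1); (7, 3, 6)
w1 = Bv₀ = (7, 1, 6)
w2 = Bw1 = (98, 51, 88)
w3 = Bw2 = (1659, 1088, 1367)
Bw3 = (28798, 20542, 23079)
w3·Bw3 = 101674571; w3·w3 = 5804714; μ ≈ 101674571/5804714 = 17.5159

μ ≈ 17.5159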